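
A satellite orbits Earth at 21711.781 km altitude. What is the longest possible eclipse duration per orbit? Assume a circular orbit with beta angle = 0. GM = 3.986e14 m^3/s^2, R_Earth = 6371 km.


r = 28082.7810 km
T = 780.5849 min
Eclipse fraction = arcsin(R_E/r)/pi = arcsin(6371.0000/28082.7810)/pi
= arcsin(0.226865)/pi = 0.07284762
Eclipse duration = 0.07284762 * 780.5849 = 56.8637 min

56.8637 minutes


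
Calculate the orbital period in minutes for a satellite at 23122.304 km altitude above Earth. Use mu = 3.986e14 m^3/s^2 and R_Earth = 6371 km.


r = 29493.3040 km = 2.9493304e+07 m
T = 2*pi*sqrt(r^3/mu) = 2*pi*sqrt(2.5654897e+22 / 3.986e14)
T = 50407.6397 s = 840.1273 min

840.1273 minutes


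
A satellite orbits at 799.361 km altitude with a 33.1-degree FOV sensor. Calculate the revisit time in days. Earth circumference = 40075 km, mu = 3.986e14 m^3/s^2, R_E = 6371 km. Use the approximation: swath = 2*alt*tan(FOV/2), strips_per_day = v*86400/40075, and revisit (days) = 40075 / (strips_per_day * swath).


swath = 2*799.361*tan(0.288852) = 475.0810 km
v = sqrt(mu/r) = 7455.8667 m/s = 7.4559 km/s
strips/day = v*86400/40075 = 7.4559*86400/40075 = 16.0745
coverage/day = strips * swath = 16.0745 * 475.0810 = 7636.7047 km
revisit = 40075 / 7636.7047 = 5.2477 days

5.2477 days


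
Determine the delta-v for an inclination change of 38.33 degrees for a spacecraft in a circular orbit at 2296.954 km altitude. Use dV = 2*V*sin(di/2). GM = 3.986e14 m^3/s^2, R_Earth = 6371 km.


r = 8667.9540 km = 8.667954e+06 m
V = sqrt(mu/r) = 6781.2593 m/s
di = 38.33 deg = 0.6689847 rad
dV = 2*V*sin(di/2) = 2*6781.2593*sin(0.3344924)
dV = 4452.4351 m/s = 4.4524 km/s

4.4524 km/s


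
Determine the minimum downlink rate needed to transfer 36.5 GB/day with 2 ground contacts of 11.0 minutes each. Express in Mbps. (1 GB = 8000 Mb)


total contact time = 2 * 11.0 * 60 = 1320.0000 s
data = 36.5 GB = 292000.0000 Mb
rate = 292000.0000 / 1320.0000 = 221.2121 Mbps

221.2121 Mbps


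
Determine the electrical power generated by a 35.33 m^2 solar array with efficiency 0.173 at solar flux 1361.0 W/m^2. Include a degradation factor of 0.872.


P = area * eta * S * degradation
P = 35.33 * 0.173 * 1361.0 * 0.872
P = 7253.7795 W

7253.7795 W


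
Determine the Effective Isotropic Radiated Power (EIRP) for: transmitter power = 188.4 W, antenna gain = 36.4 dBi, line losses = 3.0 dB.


Pt = 188.4 W = 22.7508 dBW
EIRP = Pt_dBW + Gt - losses = 22.7508 + 36.4 - 3.0 = 56.1508 dBW

56.1508 dBW


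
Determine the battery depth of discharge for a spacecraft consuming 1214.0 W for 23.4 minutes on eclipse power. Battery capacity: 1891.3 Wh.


E_used = P * t / 60 = 1214.0 * 23.4 / 60 = 473.4600 Wh
DOD = E_used / E_total * 100 = 473.4600 / 1891.3 * 100
DOD = 25.0336 %

25.0336 %


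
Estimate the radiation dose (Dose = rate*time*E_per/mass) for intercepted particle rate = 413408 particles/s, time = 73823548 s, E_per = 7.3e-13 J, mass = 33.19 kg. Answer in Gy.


Total energy deposited = rate * time * E_per
  = 413408 * 73823548 * 7.3e-13 = 22.2790 J
Dose = E_total / mass = 22.2790 / 33.19
Dose = 0.6712579 Gy

0.6713 Gy


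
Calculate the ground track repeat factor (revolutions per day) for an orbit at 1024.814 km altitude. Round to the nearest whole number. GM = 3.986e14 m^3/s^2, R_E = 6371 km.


r = 7.395814e+06 m
T = 2*pi*sqrt(r^3/mu) = 6329.8030 s = 105.4967 min
revs/day = 1440 / 105.4967 = 13.6497
Rounded: 14 revolutions per day

14 revolutions per day


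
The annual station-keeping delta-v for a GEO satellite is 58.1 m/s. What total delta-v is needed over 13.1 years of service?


dV = rate * years = 58.1 * 13.1
dV = 761.1100 m/s

761.1100 m/s


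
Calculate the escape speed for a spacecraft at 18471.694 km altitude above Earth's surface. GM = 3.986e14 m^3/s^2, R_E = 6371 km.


r = 6371.0 + 18471.694 = 24842.6940 km = 2.4842694e+07 m
v_esc = sqrt(2*mu/r) = sqrt(2*3.986e14 / 2.4842694e+07)
v_esc = 5664.7963 m/s = 5.6648 km/s

5.6648 km/s


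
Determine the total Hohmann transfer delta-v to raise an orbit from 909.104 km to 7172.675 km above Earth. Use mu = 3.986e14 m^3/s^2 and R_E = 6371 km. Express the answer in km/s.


r1 = 7280.1040 km = 7.280104e+06 m
r2 = 13543.6750 km = 1.3543675e+07 m
dv1 = sqrt(mu/r1)*(sqrt(2*r2/(r1+r2)) - 1) = 1039.7830 m/s
dv2 = sqrt(mu/r2)*(1 - sqrt(2*r1/(r1+r2))) = 888.6805 m/s
total dv = |dv1| + |dv2| = 1039.7830 + 888.6805 = 1928.4635 m/s = 1.9285 km/s

1.9285 km/s


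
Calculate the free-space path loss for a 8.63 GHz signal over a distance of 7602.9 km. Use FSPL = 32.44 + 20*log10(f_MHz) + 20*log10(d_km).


f = 8.63 GHz = 8630.0000 MHz
d = 7602.9 km
FSPL = 32.44 + 20*log10(8630.0000) + 20*log10(7602.9)
FSPL = 32.44 + 78.7202 + 77.6196
FSPL = 188.7798 dB

188.7798 dB


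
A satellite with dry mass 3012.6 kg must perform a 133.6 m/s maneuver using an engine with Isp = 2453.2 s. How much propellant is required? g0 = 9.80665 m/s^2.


ve = Isp * g0 = 2453.2 * 9.80665 = 24057.673780 m/s
mass ratio = exp(dv/ve) = exp(133.6/24057.673780) = 1.00556877
m_prop = m_dry * (mr - 1) = 3012.6 * (1.00556877 - 1)
m_prop = 16.7765 kg

16.7765 kg


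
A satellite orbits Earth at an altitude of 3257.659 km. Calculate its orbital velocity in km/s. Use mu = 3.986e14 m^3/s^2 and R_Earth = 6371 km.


r = R_E + alt = 6371.0 + 3257.659 = 9628.6590 km = 9.628659e+06 m
v = sqrt(mu/r) = sqrt(3.986e14 / 9.628659e+06) = 6434.0694 m/s = 6.4341 km/s

6.4341 km/s


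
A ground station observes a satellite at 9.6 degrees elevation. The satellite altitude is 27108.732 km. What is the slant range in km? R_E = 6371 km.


h = 27108.732 km, el = 9.6 deg
d = -R_E*sin(el) + sqrt((R_E*sin(el))^2 + 2*R_E*h + h^2)
d = -6371.0000*sin(0.1675516) + sqrt((6371.0000*0.1667687)^2 + 2*6371.0000*27108.732 + 27108.732^2)
d = 31822.6450 km

31822.6450 km


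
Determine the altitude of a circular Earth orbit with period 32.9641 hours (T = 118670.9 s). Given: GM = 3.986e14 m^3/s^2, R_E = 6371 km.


T = 118670.9 s
r = (mu*T^2/(4*pi^2))^(1/3) = (3.986e14 * 118670.9^2 / (4*pi^2))^(1/3)
r = 5.2194172e+07 m = 52194.1717 km
alt = r - R_E = 52194.1717 - 6371 = 45823.1717 km

45823.1717 km


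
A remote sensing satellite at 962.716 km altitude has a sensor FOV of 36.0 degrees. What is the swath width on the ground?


FOV = 36.0 deg = 0.6283185 rad
swath = 2 * alt * tan(FOV/2) = 2 * 962.716 * tan(0.3141593)
swath = 2 * 962.716 * 0.3249197
swath = 625.6108 km

625.6108 km


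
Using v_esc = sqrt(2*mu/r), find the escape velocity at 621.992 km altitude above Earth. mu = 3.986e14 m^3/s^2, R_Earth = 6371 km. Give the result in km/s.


r = 6371.0 + 621.992 = 6992.9920 km = 6.992992e+06 m
v_esc = sqrt(2*mu/r) = sqrt(2*3.986e14 / 6.992992e+06)
v_esc = 10677.0710 m/s = 10.6771 km/s

10.6771 km/s


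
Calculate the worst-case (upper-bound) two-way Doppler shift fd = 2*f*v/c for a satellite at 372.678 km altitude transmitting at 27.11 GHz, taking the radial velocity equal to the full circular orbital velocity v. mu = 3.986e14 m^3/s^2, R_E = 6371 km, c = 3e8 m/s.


r = 6.743678e+06 m
v = sqrt(mu/r) = 7688.1214 m/s (worst-case radial velocity)
f = 27.11 GHz = 2.711e+10 Hz
fd = 2*f*v/c = 2*2.711e+10*7688.1214/3.0e+08
fd = 1.3894998e+06 Hz

1.3895e+06 Hz


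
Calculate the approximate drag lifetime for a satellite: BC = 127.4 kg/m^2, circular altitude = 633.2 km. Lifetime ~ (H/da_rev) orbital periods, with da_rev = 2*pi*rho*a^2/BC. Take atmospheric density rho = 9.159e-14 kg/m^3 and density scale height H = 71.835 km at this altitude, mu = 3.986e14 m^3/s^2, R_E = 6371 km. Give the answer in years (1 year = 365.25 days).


a = R_E + alt = 7004.2000 km = 7.0042e+06 m
da_rev = 2*pi*rho*a^2/BC = 2*pi*9.159e-14*(7.0042e+06)^2/127.4 = 0.22160297 m per revolution
N = H/da_rev = 71835.0000 m / 0.22160297 m = 324160.8180 revolutions
P = 2*pi*sqrt(a^3/mu) = 5833.7663 s
lifetime = N*P = 324160.8180 * 5833.7663 = 1.8910785e+09 s = 21887.4822 days
years = 21887.4822 / 365.25 = 59.9247 years

59.9247 years


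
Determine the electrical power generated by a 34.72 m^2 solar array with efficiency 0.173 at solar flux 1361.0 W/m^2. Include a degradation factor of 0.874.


P = area * eta * S * degradation
P = 34.72 * 0.173 * 1361.0 * 0.874
P = 7144.8872 W

7144.8872 W


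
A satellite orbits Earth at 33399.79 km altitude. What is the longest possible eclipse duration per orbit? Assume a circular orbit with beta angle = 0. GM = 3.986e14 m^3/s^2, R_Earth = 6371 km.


r = 39770.7900 km
T = 1315.5468 min
Eclipse fraction = arcsin(R_E/r)/pi = arcsin(6371.0000/39770.7900)/pi
= arcsin(0.1601929)/pi = 0.05121164
Eclipse duration = 0.05121164 * 1315.5468 = 67.3713 min

67.3713 minutes


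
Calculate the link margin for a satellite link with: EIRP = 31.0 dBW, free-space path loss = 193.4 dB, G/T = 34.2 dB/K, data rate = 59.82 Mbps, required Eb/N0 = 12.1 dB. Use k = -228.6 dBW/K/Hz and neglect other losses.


C/N0 = EIRP - FSPL + G/T - k = 31.0 - 193.4 + 34.2 - (-228.6)
C/N0 = 100.4000 dB-Hz
R_b = 59.82 Mbps = 5.982e+07 bps -> 10*log10(R_b) = 77.7685 dB-Hz
Eb/N0 = C/N0 - 10*log10(R_b) = 100.4000 - 77.7685 = 22.6315 dB
Margin = Eb/N0 - Eb/N0_req = 22.6315 - 12.1 = 10.5315 dB (link closes)

10.5315 dB


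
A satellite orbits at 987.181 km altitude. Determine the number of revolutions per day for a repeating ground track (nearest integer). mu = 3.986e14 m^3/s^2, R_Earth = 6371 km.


r = 7.358181e+06 m
T = 2*pi*sqrt(r^3/mu) = 6281.5514 s = 104.6925 min
revs/day = 1440 / 104.6925 = 13.7546
Rounded: 14 revolutions per day

14 revolutions per day


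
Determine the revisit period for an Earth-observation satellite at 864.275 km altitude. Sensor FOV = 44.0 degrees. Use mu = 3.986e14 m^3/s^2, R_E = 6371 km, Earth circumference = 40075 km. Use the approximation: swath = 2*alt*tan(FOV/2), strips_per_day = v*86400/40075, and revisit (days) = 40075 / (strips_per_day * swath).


swath = 2*864.275*tan(0.3839724) = 698.3795 km
v = sqrt(mu/r) = 7422.3448 m/s = 7.4223 km/s
strips/day = v*86400/40075 = 7.4223*86400/40075 = 16.0023
coverage/day = strips * swath = 16.0023 * 698.3795 = 11175.6512 km
revisit = 40075 / 11175.6512 = 3.5859 days

3.5859 days


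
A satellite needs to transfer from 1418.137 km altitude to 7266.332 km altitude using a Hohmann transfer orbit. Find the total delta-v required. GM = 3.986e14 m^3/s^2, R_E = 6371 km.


r1 = 7789.1370 km = 7.789137e+06 m
r2 = 13637.3320 km = 1.3637332e+07 m
dv1 = sqrt(mu/r1)*(sqrt(2*r2/(r1+r2)) - 1) = 917.4303 m/s
dv2 = sqrt(mu/r2)*(1 - sqrt(2*r1/(r1+r2))) = 796.4812 m/s
total dv = |dv1| + |dv2| = 917.4303 + 796.4812 = 1713.9115 m/s = 1.7139 km/s

1.7139 km/s


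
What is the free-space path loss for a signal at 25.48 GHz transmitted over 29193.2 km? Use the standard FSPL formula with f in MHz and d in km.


f = 25.48 GHz = 25480.0000 MHz
d = 29193.2 km
FSPL = 32.44 + 20*log10(25480.0000) + 20*log10(29193.2)
FSPL = 32.44 + 88.1240 + 89.3056
FSPL = 209.8696 dB

209.8696 dB


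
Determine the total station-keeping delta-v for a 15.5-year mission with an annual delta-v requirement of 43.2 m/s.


dV = rate * years = 43.2 * 15.5
dV = 669.6000 m/s

669.6000 m/s


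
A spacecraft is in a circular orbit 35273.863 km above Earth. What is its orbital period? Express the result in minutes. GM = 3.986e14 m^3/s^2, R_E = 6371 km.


r = 41644.8630 km = 4.1644863e+07 m
T = 2*pi*sqrt(r^3/mu) = 2*pi*sqrt(7.2224462e+22 / 3.986e14)
T = 84577.2145 s = 1409.6202 min

1409.6202 minutes


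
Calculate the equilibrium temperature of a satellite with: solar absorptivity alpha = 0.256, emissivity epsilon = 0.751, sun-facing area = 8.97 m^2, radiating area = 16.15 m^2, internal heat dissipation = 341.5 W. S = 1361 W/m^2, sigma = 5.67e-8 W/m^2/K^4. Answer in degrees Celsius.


Numerator = alpha*S*A_sun + Q_int = 0.256*1361*8.97 + 341.5 = 3466.7915 W
Denominator = eps*sigma*A_rad = 0.751*5.67e-8*16.15 = 6.8769445e-07 W/K^4
T^4 = 5.04118e+09 K^4
T = 266.4606 K = -6.6894 C

-6.6894 degrees Celsius


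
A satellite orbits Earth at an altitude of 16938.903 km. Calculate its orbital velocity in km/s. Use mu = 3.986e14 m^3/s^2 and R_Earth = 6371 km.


r = R_E + alt = 6371.0 + 16938.903 = 23309.9030 km = 2.3309903e+07 m
v = sqrt(mu/r) = sqrt(3.986e14 / 2.3309903e+07) = 4135.2180 m/s = 4.1352 km/s

4.1352 km/s


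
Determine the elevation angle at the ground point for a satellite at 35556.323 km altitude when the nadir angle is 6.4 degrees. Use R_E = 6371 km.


r = R_E + alt = 41927.3230 km
Law of sines in the satellite / Earth-center / ground-point triangle:
  sin(nadir)/R_E = sin(90 + el)/r  =>  cos(el) = (r/R_E)*sin(nadir)
cos(el) = (41927.3230 / 6371.0000) * sin(6.4 deg) = 0.7335731
el = arccos(0.7335731) = 42.8132 deg
(Earth-central angle = 90 - nadir - el = 40.7868 deg)

42.8132 degrees


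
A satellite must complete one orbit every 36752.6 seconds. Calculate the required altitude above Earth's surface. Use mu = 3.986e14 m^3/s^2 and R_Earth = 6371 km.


T = 36752.6 s
r = (mu*T^2/(4*pi^2))^(1/3) = (3.986e14 * 36752.6^2 / (4*pi^2))^(1/3)
r = 2.389193e+07 m = 23891.9299 km
alt = r - R_E = 23891.9299 - 6371 = 17520.9299 km

17520.9299 km


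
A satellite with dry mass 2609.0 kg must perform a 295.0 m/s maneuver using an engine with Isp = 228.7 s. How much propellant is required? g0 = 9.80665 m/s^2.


ve = Isp * g0 = 228.7 * 9.80665 = 2242.780855 m/s
mass ratio = exp(dv/ve) = exp(295.0/2242.780855) = 1.14057570
m_prop = m_dry * (mr - 1) = 2609.0 * (1.14057570 - 1)
m_prop = 366.7620 kg

366.7620 kg


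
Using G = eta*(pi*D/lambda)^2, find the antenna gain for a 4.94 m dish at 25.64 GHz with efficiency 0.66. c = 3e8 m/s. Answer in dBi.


lambda = c/f = 3e8 / 2.564e+10 = 0.01170047 m
G = eta*(pi*D/lambda)^2 = 0.66*(pi*4.94/0.01170047)^2
G = 1.1611574e+06 (linear)
G = 10*log10(1.1611574e+06) = 60.6489 dBi

60.6489 dBi


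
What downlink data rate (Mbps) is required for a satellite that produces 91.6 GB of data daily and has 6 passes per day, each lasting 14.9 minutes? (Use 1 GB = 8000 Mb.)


total contact time = 6 * 14.9 * 60 = 5364.0000 s
data = 91.6 GB = 732800.0000 Mb
rate = 732800.0000 / 5364.0000 = 136.6145 Mbps

136.6145 Mbps


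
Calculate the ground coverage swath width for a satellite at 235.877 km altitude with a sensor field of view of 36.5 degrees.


FOV = 36.5 deg = 0.6370452 rad
swath = 2 * alt * tan(FOV/2) = 2 * 235.877 * tan(0.3185226)
swath = 2 * 235.877 * 0.3297505
swath = 155.5611 km

155.5611 km


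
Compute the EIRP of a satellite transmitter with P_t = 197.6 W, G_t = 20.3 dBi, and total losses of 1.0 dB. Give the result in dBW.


Pt = 197.6 W = 22.9579 dBW
EIRP = Pt_dBW + Gt - losses = 22.9579 + 20.3 - 1.0 = 42.2579 dBW

42.2579 dBW


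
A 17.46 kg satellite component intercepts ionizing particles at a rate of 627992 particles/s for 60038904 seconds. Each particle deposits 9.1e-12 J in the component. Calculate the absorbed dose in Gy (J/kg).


Total energy deposited = rate * time * E_per
  = 627992 * 60038904 * 9.1e-12 = 343.1060 J
Dose = E_total / mass = 343.1060 / 17.46
Dose = 19.6510 Gy

19.6510 Gy


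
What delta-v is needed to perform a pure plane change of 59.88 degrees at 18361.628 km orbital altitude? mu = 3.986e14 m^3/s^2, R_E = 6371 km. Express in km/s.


r = 24732.6280 km = 2.4732628e+07 m
V = sqrt(mu/r) = 4014.5190 m/s
di = 59.88 deg = 1.0451 rad
dV = 2*V*sin(di/2) = 2*4014.5190*sin(0.5225516)
dV = 4007.2352 m/s = 4.0072 km/s

4.0072 km/s


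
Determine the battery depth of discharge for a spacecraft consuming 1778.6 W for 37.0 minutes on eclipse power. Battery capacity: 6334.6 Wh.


E_used = P * t / 60 = 1778.6 * 37.0 / 60 = 1096.8033 Wh
DOD = E_used / E_total * 100 = 1096.8033 / 6334.6 * 100
DOD = 17.3145 %

17.3145 %


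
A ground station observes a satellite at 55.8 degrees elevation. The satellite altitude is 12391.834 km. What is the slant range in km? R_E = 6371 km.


h = 12391.834 km, el = 55.8 deg
d = -R_E*sin(el) + sqrt((R_E*sin(el))^2 + 2*R_E*h + h^2)
d = -6371.0000*sin(0.9738937) + sqrt((6371.0000*0.8270806)^2 + 2*6371.0000*12391.834 + 12391.834^2)
d = 13148.5995 km

13148.5995 km


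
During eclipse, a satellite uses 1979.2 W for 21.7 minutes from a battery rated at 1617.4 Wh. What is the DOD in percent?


E_used = P * t / 60 = 1979.2 * 21.7 / 60 = 715.8107 Wh
DOD = E_used / E_total * 100 = 715.8107 / 1617.4 * 100
DOD = 44.2569 %

44.2569 %


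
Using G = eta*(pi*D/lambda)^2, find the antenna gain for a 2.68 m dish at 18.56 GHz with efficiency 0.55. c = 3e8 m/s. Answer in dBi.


lambda = c/f = 3e8 / 1.856e+10 = 0.01616379 m
G = eta*(pi*D/lambda)^2 = 0.55*(pi*2.68/0.01616379)^2
G = 149226.3296 (linear)
G = 10*log10(149226.3296) = 51.7385 dBi

51.7385 dBi


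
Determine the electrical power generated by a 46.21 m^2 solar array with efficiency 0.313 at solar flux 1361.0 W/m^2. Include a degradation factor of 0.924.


P = area * eta * S * degradation
P = 46.21 * 0.313 * 1361.0 * 0.924
P = 18189.0662 W

18189.0662 W


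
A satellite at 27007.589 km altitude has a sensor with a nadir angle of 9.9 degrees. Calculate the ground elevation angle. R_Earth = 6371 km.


r = R_E + alt = 33378.5890 km
Law of sines in the satellite / Earth-center / ground-point triangle:
  sin(nadir)/R_E = sin(90 + el)/r  =>  cos(el) = (r/R_E)*sin(nadir)
cos(el) = (33378.5890 / 6371.0000) * sin(9.9 deg) = 0.9007614
el = arccos(0.9007614) = 25.7417 deg
(Earth-central angle = 90 - nadir - el = 54.3583 deg)

25.7417 degrees


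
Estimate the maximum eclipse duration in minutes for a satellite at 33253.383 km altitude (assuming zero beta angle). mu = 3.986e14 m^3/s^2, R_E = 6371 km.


r = 39624.3830 km
T = 1308.2892 min
Eclipse fraction = arcsin(R_E/r)/pi = arcsin(6371.0000/39624.3830)/pi
= arcsin(0.1607848)/pi = 0.05140252
Eclipse duration = 0.05140252 * 1308.2892 = 67.2494 min

67.2494 minutes


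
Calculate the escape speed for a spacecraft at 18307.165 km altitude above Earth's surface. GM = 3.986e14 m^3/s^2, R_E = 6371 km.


r = 6371.0 + 18307.165 = 24678.1650 km = 2.4678165e+07 m
v_esc = sqrt(2*mu/r) = sqrt(2*3.986e14 / 2.4678165e+07)
v_esc = 5683.6485 m/s = 5.6836 km/s

5.6836 km/s


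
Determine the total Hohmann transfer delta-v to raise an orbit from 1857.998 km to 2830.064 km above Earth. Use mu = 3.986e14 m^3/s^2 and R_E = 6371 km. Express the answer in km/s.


r1 = 8228.9980 km = 8.228998e+06 m
r2 = 9201.0640 km = 9.201064e+06 m
dv1 = sqrt(mu/r1)*(sqrt(2*r2/(r1+r2)) - 1) = 191.4387 m/s
dv2 = sqrt(mu/r2)*(1 - sqrt(2*r1/(r1+r2))) = 186.1668 m/s
total dv = |dv1| + |dv2| = 191.4387 + 186.1668 = 377.6055 m/s = 0.3776055 km/s

0.3776 km/s


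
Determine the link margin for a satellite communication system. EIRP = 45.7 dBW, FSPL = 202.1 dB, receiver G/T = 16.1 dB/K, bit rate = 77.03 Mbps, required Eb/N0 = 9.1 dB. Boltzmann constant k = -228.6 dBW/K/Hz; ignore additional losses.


C/N0 = EIRP - FSPL + G/T - k = 45.7 - 202.1 + 16.1 - (-228.6)
C/N0 = 88.3000 dB-Hz
R_b = 77.03 Mbps = 7.703e+07 bps -> 10*log10(R_b) = 78.8666 dB-Hz
Eb/N0 = C/N0 - 10*log10(R_b) = 88.3000 - 78.8666 = 9.4334 dB
Margin = Eb/N0 - Eb/N0_req = 9.4334 - 9.1 = 0.333401 dB (link closes)

0.3334 dB


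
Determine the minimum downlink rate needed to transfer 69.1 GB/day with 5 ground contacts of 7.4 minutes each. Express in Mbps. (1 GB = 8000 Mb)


total contact time = 5 * 7.4 * 60 = 2220.0000 s
data = 69.1 GB = 552800.0000 Mb
rate = 552800.0000 / 2220.0000 = 249.0090 Mbps

249.0090 Mbps


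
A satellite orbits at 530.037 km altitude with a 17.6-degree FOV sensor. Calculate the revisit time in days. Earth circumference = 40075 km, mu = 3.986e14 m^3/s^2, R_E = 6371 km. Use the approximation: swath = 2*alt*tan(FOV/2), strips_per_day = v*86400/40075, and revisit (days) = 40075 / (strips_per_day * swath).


swath = 2*530.037*tan(0.153589) = 164.1081 km
v = sqrt(mu/r) = 7599.9628 m/s = 7.6000 km/s
strips/day = v*86400/40075 = 7.6000*86400/40075 = 16.3852
coverage/day = strips * swath = 16.3852 * 164.1081 = 2688.9441 km
revisit = 40075 / 2688.9441 = 14.9036 days

14.9036 days


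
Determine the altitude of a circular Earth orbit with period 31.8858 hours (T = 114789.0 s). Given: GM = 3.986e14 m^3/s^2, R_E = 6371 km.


T = 114789.0 s
r = (mu*T^2/(4*pi^2))^(1/3) = (3.986e14 * 114789.0^2 / (4*pi^2))^(1/3)
r = 5.1049642e+07 m = 51049.6420 km
alt = r - R_E = 51049.6420 - 6371 = 44678.6420 km

44678.6420 km


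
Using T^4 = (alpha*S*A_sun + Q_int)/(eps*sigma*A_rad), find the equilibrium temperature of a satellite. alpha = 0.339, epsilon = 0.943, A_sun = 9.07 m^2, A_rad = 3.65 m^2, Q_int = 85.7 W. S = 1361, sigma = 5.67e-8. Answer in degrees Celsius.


Numerator = alpha*S*A_sun + Q_int = 0.339*1361*9.07 + 85.7 = 4270.4075 W
Denominator = eps*sigma*A_rad = 0.943*5.67e-8*3.65 = 1.9515856e-07 W/K^4
T^4 = 2.1881733e+10 K^4
T = 384.6099 K = 111.4599 C

111.4599 degrees Celsius


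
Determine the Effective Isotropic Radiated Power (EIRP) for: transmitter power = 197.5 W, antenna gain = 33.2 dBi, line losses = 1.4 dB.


Pt = 197.5 W = 22.9557 dBW
EIRP = Pt_dBW + Gt - losses = 22.9557 + 33.2 - 1.4 = 54.7557 dBW

54.7557 dBW


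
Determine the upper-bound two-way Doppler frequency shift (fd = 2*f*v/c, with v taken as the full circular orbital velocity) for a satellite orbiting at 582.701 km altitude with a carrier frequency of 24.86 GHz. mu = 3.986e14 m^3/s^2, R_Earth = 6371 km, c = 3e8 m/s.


r = 6.953701e+06 m
v = sqrt(mu/r) = 7571.1289 m/s (worst-case radial velocity)
f = 24.86 GHz = 2.486e+10 Hz
fd = 2*f*v/c = 2*2.486e+10*7571.1289/3.0e+08
fd = 1.2547884e+06 Hz

1.2548e+06 Hz


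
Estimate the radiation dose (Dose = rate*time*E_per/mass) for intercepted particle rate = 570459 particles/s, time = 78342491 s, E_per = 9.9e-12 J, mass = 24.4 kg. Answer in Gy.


Total energy deposited = rate * time * E_per
  = 570459 * 78342491 * 9.9e-12 = 442.4427 J
Dose = E_total / mass = 442.4427 / 24.4
Dose = 18.1329 Gy

18.1329 Gy


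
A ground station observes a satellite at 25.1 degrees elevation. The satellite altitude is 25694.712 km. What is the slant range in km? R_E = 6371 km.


h = 25694.712 km, el = 25.1 deg
d = -R_E*sin(el) + sqrt((R_E*sin(el))^2 + 2*R_E*h + h^2)
d = -6371.0000*sin(0.4380776) + sqrt((6371.0000*0.4241994)^2 + 2*6371.0000*25694.712 + 25694.712^2)
d = 28839.8438 km

28839.8438 km


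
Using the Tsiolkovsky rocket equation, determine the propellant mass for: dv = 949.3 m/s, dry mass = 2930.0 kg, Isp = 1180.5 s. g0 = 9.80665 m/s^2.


ve = Isp * g0 = 1180.5 * 9.80665 = 11576.750325 m/s
mass ratio = exp(dv/ve) = exp(949.3/11576.750325) = 1.08545642
m_prop = m_dry * (mr - 1) = 2930.0 * (1.08545642 - 1)
m_prop = 250.3873 kg

250.3873 kg


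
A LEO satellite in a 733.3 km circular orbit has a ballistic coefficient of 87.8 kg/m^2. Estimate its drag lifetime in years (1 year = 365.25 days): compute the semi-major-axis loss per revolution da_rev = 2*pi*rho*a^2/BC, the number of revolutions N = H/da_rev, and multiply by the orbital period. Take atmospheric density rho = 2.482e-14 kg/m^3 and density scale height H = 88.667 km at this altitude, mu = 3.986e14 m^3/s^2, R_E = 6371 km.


a = R_E + alt = 7104.3000 km = 7.1043e+06 m
da_rev = 2*pi*rho*a^2/BC = 2*pi*2.482e-14*(7.1043e+06)^2/87.8 = 0.089645752 m per revolution
N = H/da_rev = 88667.0000 m / 0.089645752 m = 989082.0036 revolutions
P = 2*pi*sqrt(a^3/mu) = 5959.2713 s
lifetime = N*P = 989082.0036 * 5959.2713 = 5.894208e+09 s = 68220.0004 days
years = 68220.0004 / 365.25 = 186.7762 years

186.7762 years


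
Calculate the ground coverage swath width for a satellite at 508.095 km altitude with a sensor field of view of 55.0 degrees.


FOV = 55.0 deg = 0.9599311 rad
swath = 2 * alt * tan(FOV/2) = 2 * 508.095 * tan(0.4799655)
swath = 2 * 508.095 * 0.5205671
swath = 528.9950 km

528.9950 km


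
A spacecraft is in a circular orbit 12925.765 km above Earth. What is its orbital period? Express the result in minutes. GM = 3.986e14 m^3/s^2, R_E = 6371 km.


r = 19296.7650 km = 1.9296765e+07 m
T = 2*pi*sqrt(r^3/mu) = 2*pi*sqrt(7.1854426e+21 / 3.986e14)
T = 26677.0611 s = 444.6177 min

444.6177 minutes


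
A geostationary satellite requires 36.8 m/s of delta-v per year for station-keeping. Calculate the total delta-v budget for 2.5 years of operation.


dV = rate * years = 36.8 * 2.5
dV = 92.0000 m/s

92.0000 m/s


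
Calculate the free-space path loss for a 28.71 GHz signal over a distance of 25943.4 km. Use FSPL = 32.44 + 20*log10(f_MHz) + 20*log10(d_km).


f = 28.71 GHz = 28710.0000 MHz
d = 25943.4 km
FSPL = 32.44 + 20*log10(28710.0000) + 20*log10(25943.4)
FSPL = 32.44 + 89.1607 + 88.2805
FSPL = 209.8812 dB

209.8812 dB


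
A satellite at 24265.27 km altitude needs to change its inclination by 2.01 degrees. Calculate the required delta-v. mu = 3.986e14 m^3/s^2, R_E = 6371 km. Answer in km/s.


r = 30636.2700 km = 3.063627e+07 m
V = sqrt(mu/r) = 3607.0379 m/s
di = 2.01 deg = 0.03508112 rad
dV = 2*V*sin(di/2) = 2*3607.0379*sin(0.01754056)
dV = 126.5324 m/s = 0.1265324 km/s

0.1265 km/s


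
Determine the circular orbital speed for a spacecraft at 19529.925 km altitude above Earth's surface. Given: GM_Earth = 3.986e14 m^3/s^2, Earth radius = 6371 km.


r = R_E + alt = 6371.0 + 19529.925 = 25900.9250 km = 2.5900925e+07 m
v = sqrt(mu/r) = sqrt(3.986e14 / 2.5900925e+07) = 3922.9341 m/s = 3.9229 km/s

3.9229 km/s


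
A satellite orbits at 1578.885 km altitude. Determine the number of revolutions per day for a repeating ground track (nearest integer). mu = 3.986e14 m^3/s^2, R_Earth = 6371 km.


r = 7.949885e+06 m
T = 2*pi*sqrt(r^3/mu) = 7054.2767 s = 117.5713 min
revs/day = 1440 / 117.5713 = 12.2479
Rounded: 12 revolutions per day

12 revolutions per day


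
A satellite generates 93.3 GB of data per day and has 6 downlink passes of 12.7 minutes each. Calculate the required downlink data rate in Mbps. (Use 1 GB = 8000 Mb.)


total contact time = 6 * 12.7 * 60 = 4572.0000 s
data = 93.3 GB = 746400.0000 Mb
rate = 746400.0000 / 4572.0000 = 163.2546 Mbps

163.2546 Mbps


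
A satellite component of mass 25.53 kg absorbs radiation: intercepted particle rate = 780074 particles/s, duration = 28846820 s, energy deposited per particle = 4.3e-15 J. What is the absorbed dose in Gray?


Total energy deposited = rate * time * E_per
  = 780074 * 28846820 * 4.3e-15 = 0.09676141 J
Dose = E_total / mass = 0.09676141 / 25.53
Dose = 0.003790106 Gy

0.0038 Gy


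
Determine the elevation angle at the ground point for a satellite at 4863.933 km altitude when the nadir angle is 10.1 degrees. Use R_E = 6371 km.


r = R_E + alt = 11234.9330 km
Law of sines in the satellite / Earth-center / ground-point triangle:
  sin(nadir)/R_E = sin(90 + el)/r  =>  cos(el) = (r/R_E)*sin(nadir)
cos(el) = (11234.9330 / 6371.0000) * sin(10.1 deg) = 0.3092503
el = arccos(0.3092503) = 71.9859 deg
(Earth-central angle = 90 - nadir - el = 7.9141 deg)

71.9859 degrees


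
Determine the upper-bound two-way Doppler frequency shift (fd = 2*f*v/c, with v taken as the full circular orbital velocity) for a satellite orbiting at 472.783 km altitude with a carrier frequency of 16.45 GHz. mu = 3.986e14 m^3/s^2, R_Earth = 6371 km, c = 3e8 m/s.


r = 6.843783e+06 m
v = sqrt(mu/r) = 7631.6867 m/s (worst-case radial velocity)
f = 16.45 GHz = 1.645e+10 Hz
fd = 2*f*v/c = 2*1.645e+10*7631.6867/3.0e+08
fd = 836941.6389 Hz

836941.6389 Hz


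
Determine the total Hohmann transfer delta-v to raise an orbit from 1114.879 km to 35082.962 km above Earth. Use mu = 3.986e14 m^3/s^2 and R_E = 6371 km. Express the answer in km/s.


r1 = 7485.8790 km = 7.485879e+06 m
r2 = 41453.9620 km = 4.1453962e+07 m
dv1 = sqrt(mu/r1)*(sqrt(2*r2/(r1+r2)) - 1) = 2200.5538 m/s
dv2 = sqrt(mu/r2)*(1 - sqrt(2*r1/(r1+r2))) = 1385.7796 m/s
total dv = |dv1| + |dv2| = 2200.5538 + 1385.7796 = 3586.3334 m/s = 3.5863 km/s

3.5863 km/s


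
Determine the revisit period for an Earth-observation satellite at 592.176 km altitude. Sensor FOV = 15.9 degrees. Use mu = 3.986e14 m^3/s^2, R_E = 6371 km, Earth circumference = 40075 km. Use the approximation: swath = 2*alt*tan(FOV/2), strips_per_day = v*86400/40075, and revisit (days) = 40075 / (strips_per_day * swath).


swath = 2*592.176*tan(0.1387537) = 165.3960 km
v = sqrt(mu/r) = 7565.9760 m/s = 7.5660 km/s
strips/day = v*86400/40075 = 7.5660*86400/40075 = 16.3119
coverage/day = strips * swath = 16.3119 * 165.3960 = 2697.9267 km
revisit = 40075 / 2697.9267 = 14.8540 days

14.8540 days


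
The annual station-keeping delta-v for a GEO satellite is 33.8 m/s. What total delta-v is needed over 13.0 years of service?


dV = rate * years = 33.8 * 13.0
dV = 439.4000 m/s

439.4000 m/s


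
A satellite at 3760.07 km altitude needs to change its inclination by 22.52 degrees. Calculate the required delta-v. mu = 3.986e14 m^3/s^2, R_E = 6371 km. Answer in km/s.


r = 10131.0700 km = 1.013107e+07 m
V = sqrt(mu/r) = 6272.5046 m/s
di = 22.52 deg = 0.3930481 rad
dV = 2*V*sin(di/2) = 2*6272.5046*sin(0.1965241)
dV = 2449.5573 m/s = 2.4496 km/s

2.4496 km/s


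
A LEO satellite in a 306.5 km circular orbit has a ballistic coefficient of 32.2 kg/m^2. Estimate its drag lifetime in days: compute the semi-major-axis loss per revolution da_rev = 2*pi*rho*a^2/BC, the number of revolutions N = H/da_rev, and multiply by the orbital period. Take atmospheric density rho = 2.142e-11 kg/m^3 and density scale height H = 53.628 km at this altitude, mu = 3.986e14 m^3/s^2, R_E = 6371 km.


a = R_E + alt = 6677.5000 km = 6.6775e+06 m
da_rev = 2*pi*rho*a^2/BC = 2*pi*2.142e-11*(6.6775e+06)^2/32.2 = 186.367962 m per revolution
N = H/da_rev = 53628.0000 m / 186.367962 m = 287.7533 revolutions
P = 2*pi*sqrt(a^3/mu) = 5430.4031 s
lifetime = N*P = 287.7533 * 5430.4031 = 1.5626165e+06 s = 18.0858 days

18.0858 days


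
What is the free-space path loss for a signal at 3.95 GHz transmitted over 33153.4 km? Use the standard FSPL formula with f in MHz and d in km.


f = 3.95 GHz = 3950.0000 MHz
d = 33153.4 km
FSPL = 32.44 + 20*log10(3950.0000) + 20*log10(33153.4)
FSPL = 32.44 + 71.9319 + 90.4106
FSPL = 194.7825 dB

194.7825 dB


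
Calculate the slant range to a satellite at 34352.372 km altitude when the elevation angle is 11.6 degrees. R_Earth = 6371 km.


h = 34352.372 km, el = 11.6 deg
d = -R_E*sin(el) + sqrt((R_E*sin(el))^2 + 2*R_E*h + h^2)
d = -6371.0000*sin(0.2024582) + sqrt((6371.0000*0.2010779)^2 + 2*6371.0000*34352.372 + 34352.372^2)
d = 38961.2551 km

38961.2551 km


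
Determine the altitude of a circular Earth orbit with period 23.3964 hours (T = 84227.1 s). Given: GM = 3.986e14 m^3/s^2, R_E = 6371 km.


T = 84227.1 s
r = (mu*T^2/(4*pi^2))^(1/3) = (3.986e14 * 84227.1^2 / (4*pi^2))^(1/3)
r = 4.1529855e+07 m = 41529.8553 km
alt = r - R_E = 41529.8553 - 6371 = 35158.8553 km

35158.8553 km


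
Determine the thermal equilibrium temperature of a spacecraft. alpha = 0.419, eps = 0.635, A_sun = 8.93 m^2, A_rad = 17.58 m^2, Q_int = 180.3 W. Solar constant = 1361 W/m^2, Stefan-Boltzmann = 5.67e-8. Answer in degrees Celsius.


Numerator = alpha*S*A_sun + Q_int = 0.419*1361*8.93 + 180.3 = 5272.7129 W
Denominator = eps*sigma*A_rad = 0.635*5.67e-8*17.58 = 6.3295911e-07 W/K^4
T^4 = 8.3302583e+09 K^4
T = 302.1097 K = 28.9597 C

28.9597 degrees Celsius


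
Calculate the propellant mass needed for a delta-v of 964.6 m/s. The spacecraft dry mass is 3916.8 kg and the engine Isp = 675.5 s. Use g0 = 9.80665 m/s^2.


ve = Isp * g0 = 675.5 * 9.80665 = 6624.392075 m/s
mass ratio = exp(dv/ve) = exp(964.6/6624.392075) = 1.15674886
m_prop = m_dry * (mr - 1) = 3916.8 * (1.15674886 - 1)
m_prop = 613.9539 kg

613.9539 kg


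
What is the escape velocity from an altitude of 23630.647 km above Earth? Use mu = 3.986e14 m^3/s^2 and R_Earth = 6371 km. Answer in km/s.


r = 6371.0 + 23630.647 = 30001.6470 km = 3.0001647e+07 m
v_esc = sqrt(2*mu/r) = sqrt(2*3.986e14 / 3.0001647e+07)
v_esc = 5154.7914 m/s = 5.1548 km/s

5.1548 km/s


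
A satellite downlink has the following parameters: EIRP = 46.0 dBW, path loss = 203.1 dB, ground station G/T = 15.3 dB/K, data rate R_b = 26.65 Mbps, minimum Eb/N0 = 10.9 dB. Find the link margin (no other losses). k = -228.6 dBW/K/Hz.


C/N0 = EIRP - FSPL + G/T - k = 46.0 - 203.1 + 15.3 - (-228.6)
C/N0 = 86.8000 dB-Hz
R_b = 26.65 Mbps = 2.665e+07 bps -> 10*log10(R_b) = 74.2570 dB-Hz
Eb/N0 = C/N0 - 10*log10(R_b) = 86.8000 - 74.2570 = 12.5430 dB
Margin = Eb/N0 - Eb/N0_req = 12.5430 - 10.9 = 1.6430 dB (link closes)

1.6430 dB


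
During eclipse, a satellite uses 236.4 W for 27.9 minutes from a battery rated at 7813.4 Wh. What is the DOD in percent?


E_used = P * t / 60 = 236.4 * 27.9 / 60 = 109.9260 Wh
DOD = E_used / E_total * 100 = 109.9260 / 7813.4 * 100
DOD = 1.4069 %

1.4069 %


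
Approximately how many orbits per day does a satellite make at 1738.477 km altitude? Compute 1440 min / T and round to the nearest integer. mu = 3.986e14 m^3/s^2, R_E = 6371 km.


r = 8.109477e+06 m
T = 2*pi*sqrt(r^3/mu) = 7267.7586 s = 121.1293 min
revs/day = 1440 / 121.1293 = 11.8881
Rounded: 12 revolutions per day

12 revolutions per day


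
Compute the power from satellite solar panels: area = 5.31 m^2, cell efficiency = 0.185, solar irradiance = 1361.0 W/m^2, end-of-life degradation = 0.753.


P = area * eta * S * degradation
P = 5.31 * 0.185 * 1361.0 * 0.753
P = 1006.7447 W

1006.7447 W


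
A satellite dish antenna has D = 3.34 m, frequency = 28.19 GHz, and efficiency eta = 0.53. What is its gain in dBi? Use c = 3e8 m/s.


lambda = c/f = 3e8 / 2.819e+10 = 0.01064207 m
G = eta*(pi*D/lambda)^2 = 0.53*(pi*3.34/0.01064207)^2
G = 515247.8532 (linear)
G = 10*log10(515247.8532) = 57.1202 dBi

57.1202 dBi


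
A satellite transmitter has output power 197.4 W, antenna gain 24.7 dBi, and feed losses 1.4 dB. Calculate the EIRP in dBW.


Pt = 197.4 W = 22.9535 dBW
EIRP = Pt_dBW + Gt - losses = 22.9535 + 24.7 - 1.4 = 46.2535 dBW

46.2535 dBW


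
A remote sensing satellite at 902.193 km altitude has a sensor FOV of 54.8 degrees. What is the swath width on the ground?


FOV = 54.8 deg = 0.9564404 rad
swath = 2 * alt * tan(FOV/2) = 2 * 902.193 * tan(0.4782202)
swath = 2 * 902.193 * 0.5183508
swath = 935.3049 km

935.3049 km


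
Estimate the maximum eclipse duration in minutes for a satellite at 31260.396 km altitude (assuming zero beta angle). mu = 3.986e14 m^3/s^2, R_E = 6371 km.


r = 37631.3960 km
T = 1210.8364 min
Eclipse fraction = arcsin(R_E/r)/pi = arcsin(6371.0000/37631.3960)/pi
= arcsin(0.1693001)/pi = 0.05415072
Eclipse duration = 0.05415072 * 1210.8364 = 65.5677 min

65.5677 minutes


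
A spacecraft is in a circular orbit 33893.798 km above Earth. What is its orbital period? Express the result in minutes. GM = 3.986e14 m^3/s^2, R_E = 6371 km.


r = 40264.7980 km = 4.0264798e+07 m
T = 2*pi*sqrt(r^3/mu) = 2*pi*sqrt(6.5279463e+22 / 3.986e14)
T = 80408.0460 s = 1340.1341 min

1340.1341 minutes


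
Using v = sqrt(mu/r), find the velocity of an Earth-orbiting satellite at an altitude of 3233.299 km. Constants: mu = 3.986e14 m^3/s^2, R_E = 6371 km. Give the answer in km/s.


r = R_E + alt = 6371.0 + 3233.299 = 9604.2990 km = 9.604299e+06 m
v = sqrt(mu/r) = sqrt(3.986e14 / 9.604299e+06) = 6442.2238 m/s = 6.4422 km/s

6.4422 km/s


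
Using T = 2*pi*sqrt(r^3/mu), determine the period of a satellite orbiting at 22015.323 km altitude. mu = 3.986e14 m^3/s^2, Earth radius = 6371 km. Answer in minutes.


r = 28386.3230 km = 2.8386323e+07 m
T = 2*pi*sqrt(r^3/mu) = 2*pi*sqrt(2.2873226e+22 / 3.986e14)
T = 47596.4905 s = 793.2748 min

793.2748 minutes


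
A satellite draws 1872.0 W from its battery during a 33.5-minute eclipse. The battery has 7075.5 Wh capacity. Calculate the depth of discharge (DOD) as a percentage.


E_used = P * t / 60 = 1872.0 * 33.5 / 60 = 1045.2000 Wh
DOD = E_used / E_total * 100 = 1045.2000 / 7075.5 * 100
DOD = 14.7721 %

14.7721 %


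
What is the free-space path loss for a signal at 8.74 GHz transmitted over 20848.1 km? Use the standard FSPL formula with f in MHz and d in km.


f = 8.74 GHz = 8740.0000 MHz
d = 20848.1 km
FSPL = 32.44 + 20*log10(8740.0000) + 20*log10(20848.1)
FSPL = 32.44 + 78.8302 + 86.3813
FSPL = 197.6516 dB

197.6516 dB


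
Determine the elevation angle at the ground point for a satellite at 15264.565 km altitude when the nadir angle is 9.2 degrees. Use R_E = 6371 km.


r = R_E + alt = 21635.5650 km
Law of sines in the satellite / Earth-center / ground-point triangle:
  sin(nadir)/R_E = sin(90 + el)/r  =>  cos(el) = (r/R_E)*sin(nadir)
cos(el) = (21635.5650 / 6371.0000) * sin(9.2 deg) = 0.5429477
el = arccos(0.5429477) = 57.1155 deg
(Earth-central angle = 90 - nadir - el = 23.6845 deg)

57.1155 degrees


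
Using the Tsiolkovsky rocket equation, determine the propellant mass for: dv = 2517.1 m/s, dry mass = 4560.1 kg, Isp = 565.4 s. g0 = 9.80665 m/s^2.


ve = Isp * g0 = 565.4 * 9.80665 = 5544.679910 m/s
mass ratio = exp(dv/ve) = exp(2517.1/5544.679910) = 1.57454555
m_prop = m_dry * (mr - 1) = 4560.1 * (1.57454555 - 1)
m_prop = 2619.9852 kg

2619.9852 kg


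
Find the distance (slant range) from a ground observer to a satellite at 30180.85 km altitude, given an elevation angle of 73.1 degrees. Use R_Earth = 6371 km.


h = 30180.85 km, el = 73.1 deg
d = -R_E*sin(el) + sqrt((R_E*sin(el))^2 + 2*R_E*h + h^2)
d = -6371.0000*sin(1.2758) + sqrt((6371.0000*0.9568136)^2 + 2*6371.0000*30180.85 + 30180.85^2)
d = 30409.0389 km

30409.0389 km


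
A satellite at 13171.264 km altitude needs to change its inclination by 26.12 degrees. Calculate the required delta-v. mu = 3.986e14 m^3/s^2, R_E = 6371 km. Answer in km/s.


r = 19542.2640 km = 1.9542264e+07 m
V = sqrt(mu/r) = 4516.2836 m/s
di = 26.12 deg = 0.45588 rad
dV = 2*V*sin(di/2) = 2*4516.2836*sin(0.22794)
dV = 2041.1009 m/s = 2.0411 km/s

2.0411 km/s


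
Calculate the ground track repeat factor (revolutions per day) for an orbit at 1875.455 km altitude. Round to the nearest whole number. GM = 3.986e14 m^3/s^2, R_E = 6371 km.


r = 8.246455e+06 m
T = 2*pi*sqrt(r^3/mu) = 7452.6746 s = 124.2112 min
revs/day = 1440 / 124.2112 = 11.5932
Rounded: 12 revolutions per day

12 revolutions per day


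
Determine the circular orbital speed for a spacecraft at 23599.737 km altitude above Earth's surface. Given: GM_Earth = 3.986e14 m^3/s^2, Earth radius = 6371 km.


r = R_E + alt = 6371.0 + 23599.737 = 29970.7370 km = 2.9970737e+07 m
v = sqrt(mu/r) = sqrt(3.986e14 / 2.9970737e+07) = 3646.8671 m/s = 3.6469 km/s

3.6469 km/s


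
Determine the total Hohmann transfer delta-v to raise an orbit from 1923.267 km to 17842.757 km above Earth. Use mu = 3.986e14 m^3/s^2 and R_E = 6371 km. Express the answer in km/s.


r1 = 8294.2670 km = 8.294267e+06 m
r2 = 24213.7570 km = 2.4213757e+07 m
dv1 = sqrt(mu/r1)*(sqrt(2*r2/(r1+r2)) - 1) = 1528.8338 m/s
dv2 = sqrt(mu/r2)*(1 - sqrt(2*r1/(r1+r2))) = 1158.9845 m/s
total dv = |dv1| + |dv2| = 1528.8338 + 1158.9845 = 2687.8183 m/s = 2.6878 km/s

2.6878 km/s


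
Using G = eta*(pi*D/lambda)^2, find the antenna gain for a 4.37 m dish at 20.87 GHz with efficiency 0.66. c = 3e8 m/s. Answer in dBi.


lambda = c/f = 3e8 / 2.087e+10 = 0.0143747 m
G = eta*(pi*D/lambda)^2 = 0.66*(pi*4.37/0.0143747)^2
G = 602017.2611 (linear)
G = 10*log10(602017.2611) = 57.7961 dBi

57.7961 dBi


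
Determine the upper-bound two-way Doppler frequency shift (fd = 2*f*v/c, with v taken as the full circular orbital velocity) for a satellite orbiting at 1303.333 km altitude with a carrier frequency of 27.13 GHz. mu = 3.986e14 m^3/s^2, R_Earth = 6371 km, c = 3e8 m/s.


r = 7.674333e+06 m
v = sqrt(mu/r) = 7206.8972 m/s (worst-case radial velocity)
f = 27.13 GHz = 2.713e+10 Hz
fd = 2*f*v/c = 2*2.713e+10*7206.8972/3.0e+08
fd = 1.3034875e+06 Hz

1.3035e+06 Hz


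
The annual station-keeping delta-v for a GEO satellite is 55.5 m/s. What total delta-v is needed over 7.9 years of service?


dV = rate * years = 55.5 * 7.9
dV = 438.4500 m/s

438.4500 m/s
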